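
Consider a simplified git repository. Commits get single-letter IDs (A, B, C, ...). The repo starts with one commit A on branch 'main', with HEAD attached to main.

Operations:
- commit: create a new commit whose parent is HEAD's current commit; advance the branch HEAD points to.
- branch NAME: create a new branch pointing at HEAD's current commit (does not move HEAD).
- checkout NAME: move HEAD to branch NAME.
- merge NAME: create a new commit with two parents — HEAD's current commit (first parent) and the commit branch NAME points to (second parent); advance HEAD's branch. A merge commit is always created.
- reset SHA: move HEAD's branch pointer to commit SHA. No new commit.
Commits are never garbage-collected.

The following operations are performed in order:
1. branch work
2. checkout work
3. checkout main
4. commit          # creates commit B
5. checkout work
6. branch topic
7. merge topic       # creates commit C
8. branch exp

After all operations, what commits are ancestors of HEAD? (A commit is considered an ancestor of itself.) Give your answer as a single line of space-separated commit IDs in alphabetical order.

After op 1 (branch): HEAD=main@A [main=A work=A]
After op 2 (checkout): HEAD=work@A [main=A work=A]
After op 3 (checkout): HEAD=main@A [main=A work=A]
After op 4 (commit): HEAD=main@B [main=B work=A]
After op 5 (checkout): HEAD=work@A [main=B work=A]
After op 6 (branch): HEAD=work@A [main=B topic=A work=A]
After op 7 (merge): HEAD=work@C [main=B topic=A work=C]
After op 8 (branch): HEAD=work@C [exp=C main=B topic=A work=C]

Answer: A C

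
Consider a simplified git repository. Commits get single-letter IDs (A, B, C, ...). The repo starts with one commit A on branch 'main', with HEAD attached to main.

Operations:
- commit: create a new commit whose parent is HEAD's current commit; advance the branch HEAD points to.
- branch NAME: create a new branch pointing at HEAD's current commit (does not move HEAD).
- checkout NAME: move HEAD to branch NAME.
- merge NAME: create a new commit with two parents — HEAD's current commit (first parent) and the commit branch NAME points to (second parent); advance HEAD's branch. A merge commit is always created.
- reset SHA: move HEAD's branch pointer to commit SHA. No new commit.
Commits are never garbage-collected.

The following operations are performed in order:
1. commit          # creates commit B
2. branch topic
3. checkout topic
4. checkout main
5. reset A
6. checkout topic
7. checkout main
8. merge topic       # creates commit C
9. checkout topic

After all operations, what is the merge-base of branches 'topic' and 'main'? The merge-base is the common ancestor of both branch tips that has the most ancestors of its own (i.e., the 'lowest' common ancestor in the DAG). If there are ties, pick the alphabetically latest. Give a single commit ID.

After op 1 (commit): HEAD=main@B [main=B]
After op 2 (branch): HEAD=main@B [main=B topic=B]
After op 3 (checkout): HEAD=topic@B [main=B topic=B]
After op 4 (checkout): HEAD=main@B [main=B topic=B]
After op 5 (reset): HEAD=main@A [main=A topic=B]
After op 6 (checkout): HEAD=topic@B [main=A topic=B]
After op 7 (checkout): HEAD=main@A [main=A topic=B]
After op 8 (merge): HEAD=main@C [main=C topic=B]
After op 9 (checkout): HEAD=topic@B [main=C topic=B]
ancestors(topic=B): ['A', 'B']
ancestors(main=C): ['A', 'B', 'C']
common: ['A', 'B']

Answer: B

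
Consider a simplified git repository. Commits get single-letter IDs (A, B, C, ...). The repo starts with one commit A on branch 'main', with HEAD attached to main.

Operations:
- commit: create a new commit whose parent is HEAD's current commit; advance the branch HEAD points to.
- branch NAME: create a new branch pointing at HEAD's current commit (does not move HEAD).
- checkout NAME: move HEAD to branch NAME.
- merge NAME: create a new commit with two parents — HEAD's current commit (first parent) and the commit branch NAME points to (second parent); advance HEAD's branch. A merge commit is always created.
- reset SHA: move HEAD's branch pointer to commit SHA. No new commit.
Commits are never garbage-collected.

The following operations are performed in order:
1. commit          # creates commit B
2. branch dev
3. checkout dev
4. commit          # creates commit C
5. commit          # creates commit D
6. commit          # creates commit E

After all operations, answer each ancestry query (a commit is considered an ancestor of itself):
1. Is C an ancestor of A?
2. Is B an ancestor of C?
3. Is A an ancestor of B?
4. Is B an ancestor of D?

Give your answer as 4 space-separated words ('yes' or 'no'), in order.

After op 1 (commit): HEAD=main@B [main=B]
After op 2 (branch): HEAD=main@B [dev=B main=B]
After op 3 (checkout): HEAD=dev@B [dev=B main=B]
After op 4 (commit): HEAD=dev@C [dev=C main=B]
After op 5 (commit): HEAD=dev@D [dev=D main=B]
After op 6 (commit): HEAD=dev@E [dev=E main=B]
ancestors(A) = {A}; C in? no
ancestors(C) = {A,B,C}; B in? yes
ancestors(B) = {A,B}; A in? yes
ancestors(D) = {A,B,C,D}; B in? yes

Answer: no yes yes yes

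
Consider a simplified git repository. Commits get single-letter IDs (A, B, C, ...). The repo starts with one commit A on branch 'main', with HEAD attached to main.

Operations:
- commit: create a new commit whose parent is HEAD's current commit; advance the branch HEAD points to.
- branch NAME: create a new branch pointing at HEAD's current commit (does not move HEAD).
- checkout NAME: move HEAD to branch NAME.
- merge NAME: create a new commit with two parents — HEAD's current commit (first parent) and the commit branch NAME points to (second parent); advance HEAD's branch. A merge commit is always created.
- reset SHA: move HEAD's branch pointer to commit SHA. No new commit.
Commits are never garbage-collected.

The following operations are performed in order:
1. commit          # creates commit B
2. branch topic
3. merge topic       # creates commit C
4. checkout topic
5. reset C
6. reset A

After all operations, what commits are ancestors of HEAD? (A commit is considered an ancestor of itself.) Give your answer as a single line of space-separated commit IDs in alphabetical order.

Answer: A

Derivation:
After op 1 (commit): HEAD=main@B [main=B]
After op 2 (branch): HEAD=main@B [main=B topic=B]
After op 3 (merge): HEAD=main@C [main=C topic=B]
After op 4 (checkout): HEAD=topic@B [main=C topic=B]
After op 5 (reset): HEAD=topic@C [main=C topic=C]
After op 6 (reset): HEAD=topic@A [main=C topic=A]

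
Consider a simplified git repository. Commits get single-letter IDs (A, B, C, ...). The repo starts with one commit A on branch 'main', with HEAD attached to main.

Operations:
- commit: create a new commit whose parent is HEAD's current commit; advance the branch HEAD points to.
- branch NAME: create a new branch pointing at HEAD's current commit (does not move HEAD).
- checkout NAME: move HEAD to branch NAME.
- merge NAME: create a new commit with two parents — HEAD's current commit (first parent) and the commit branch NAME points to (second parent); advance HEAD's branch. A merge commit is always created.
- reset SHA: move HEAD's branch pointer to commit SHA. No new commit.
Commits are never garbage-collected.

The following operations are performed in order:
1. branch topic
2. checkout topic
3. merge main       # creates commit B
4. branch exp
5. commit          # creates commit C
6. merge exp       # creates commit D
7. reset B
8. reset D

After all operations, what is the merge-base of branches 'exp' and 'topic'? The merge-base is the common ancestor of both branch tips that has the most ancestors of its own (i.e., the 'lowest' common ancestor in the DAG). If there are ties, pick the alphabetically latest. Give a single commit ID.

After op 1 (branch): HEAD=main@A [main=A topic=A]
After op 2 (checkout): HEAD=topic@A [main=A topic=A]
After op 3 (merge): HEAD=topic@B [main=A topic=B]
After op 4 (branch): HEAD=topic@B [exp=B main=A topic=B]
After op 5 (commit): HEAD=topic@C [exp=B main=A topic=C]
After op 6 (merge): HEAD=topic@D [exp=B main=A topic=D]
After op 7 (reset): HEAD=topic@B [exp=B main=A topic=B]
After op 8 (reset): HEAD=topic@D [exp=B main=A topic=D]
ancestors(exp=B): ['A', 'B']
ancestors(topic=D): ['A', 'B', 'C', 'D']
common: ['A', 'B']

Answer: B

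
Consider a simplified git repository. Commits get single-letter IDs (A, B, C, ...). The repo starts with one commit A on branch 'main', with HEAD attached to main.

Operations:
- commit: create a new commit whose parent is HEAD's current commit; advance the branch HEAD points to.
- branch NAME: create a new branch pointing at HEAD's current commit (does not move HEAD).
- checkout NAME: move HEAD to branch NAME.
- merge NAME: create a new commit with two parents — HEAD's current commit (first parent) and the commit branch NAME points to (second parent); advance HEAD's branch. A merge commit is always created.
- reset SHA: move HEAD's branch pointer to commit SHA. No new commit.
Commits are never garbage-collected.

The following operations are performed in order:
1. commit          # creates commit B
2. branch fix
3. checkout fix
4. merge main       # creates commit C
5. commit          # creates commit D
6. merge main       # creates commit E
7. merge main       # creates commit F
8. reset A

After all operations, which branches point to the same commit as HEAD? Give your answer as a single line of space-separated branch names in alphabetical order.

Answer: fix

Derivation:
After op 1 (commit): HEAD=main@B [main=B]
After op 2 (branch): HEAD=main@B [fix=B main=B]
After op 3 (checkout): HEAD=fix@B [fix=B main=B]
After op 4 (merge): HEAD=fix@C [fix=C main=B]
After op 5 (commit): HEAD=fix@D [fix=D main=B]
After op 6 (merge): HEAD=fix@E [fix=E main=B]
After op 7 (merge): HEAD=fix@F [fix=F main=B]
After op 8 (reset): HEAD=fix@A [fix=A main=B]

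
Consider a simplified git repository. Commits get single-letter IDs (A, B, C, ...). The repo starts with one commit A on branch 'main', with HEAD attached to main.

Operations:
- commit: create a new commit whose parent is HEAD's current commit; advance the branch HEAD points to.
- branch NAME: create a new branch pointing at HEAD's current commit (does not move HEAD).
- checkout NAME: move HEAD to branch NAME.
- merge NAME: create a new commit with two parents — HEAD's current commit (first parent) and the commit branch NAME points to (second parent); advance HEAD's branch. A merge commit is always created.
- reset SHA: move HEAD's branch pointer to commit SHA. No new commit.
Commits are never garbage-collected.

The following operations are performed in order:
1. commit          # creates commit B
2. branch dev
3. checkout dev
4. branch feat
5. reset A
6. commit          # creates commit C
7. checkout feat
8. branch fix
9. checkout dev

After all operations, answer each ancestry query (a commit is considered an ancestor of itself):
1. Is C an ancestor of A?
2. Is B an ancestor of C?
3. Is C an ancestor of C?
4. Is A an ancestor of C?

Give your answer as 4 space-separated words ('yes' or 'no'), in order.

Answer: no no yes yes

Derivation:
After op 1 (commit): HEAD=main@B [main=B]
After op 2 (branch): HEAD=main@B [dev=B main=B]
After op 3 (checkout): HEAD=dev@B [dev=B main=B]
After op 4 (branch): HEAD=dev@B [dev=B feat=B main=B]
After op 5 (reset): HEAD=dev@A [dev=A feat=B main=B]
After op 6 (commit): HEAD=dev@C [dev=C feat=B main=B]
After op 7 (checkout): HEAD=feat@B [dev=C feat=B main=B]
After op 8 (branch): HEAD=feat@B [dev=C feat=B fix=B main=B]
After op 9 (checkout): HEAD=dev@C [dev=C feat=B fix=B main=B]
ancestors(A) = {A}; C in? no
ancestors(C) = {A,C}; B in? no
ancestors(C) = {A,C}; C in? yes
ancestors(C) = {A,C}; A in? yes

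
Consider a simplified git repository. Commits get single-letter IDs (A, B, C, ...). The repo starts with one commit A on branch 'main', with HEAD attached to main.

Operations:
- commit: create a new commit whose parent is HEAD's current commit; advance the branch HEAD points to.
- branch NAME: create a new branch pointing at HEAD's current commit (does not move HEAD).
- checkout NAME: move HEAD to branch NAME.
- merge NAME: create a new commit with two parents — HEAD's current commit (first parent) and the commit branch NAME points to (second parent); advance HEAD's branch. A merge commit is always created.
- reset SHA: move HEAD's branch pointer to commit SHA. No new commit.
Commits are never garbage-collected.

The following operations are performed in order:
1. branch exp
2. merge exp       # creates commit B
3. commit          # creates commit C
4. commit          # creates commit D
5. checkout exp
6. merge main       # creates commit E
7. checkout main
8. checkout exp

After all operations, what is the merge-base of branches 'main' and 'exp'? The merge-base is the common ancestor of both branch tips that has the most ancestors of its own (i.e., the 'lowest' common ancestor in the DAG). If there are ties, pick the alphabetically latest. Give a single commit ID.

Answer: D

Derivation:
After op 1 (branch): HEAD=main@A [exp=A main=A]
After op 2 (merge): HEAD=main@B [exp=A main=B]
After op 3 (commit): HEAD=main@C [exp=A main=C]
After op 4 (commit): HEAD=main@D [exp=A main=D]
After op 5 (checkout): HEAD=exp@A [exp=A main=D]
After op 6 (merge): HEAD=exp@E [exp=E main=D]
After op 7 (checkout): HEAD=main@D [exp=E main=D]
After op 8 (checkout): HEAD=exp@E [exp=E main=D]
ancestors(main=D): ['A', 'B', 'C', 'D']
ancestors(exp=E): ['A', 'B', 'C', 'D', 'E']
common: ['A', 'B', 'C', 'D']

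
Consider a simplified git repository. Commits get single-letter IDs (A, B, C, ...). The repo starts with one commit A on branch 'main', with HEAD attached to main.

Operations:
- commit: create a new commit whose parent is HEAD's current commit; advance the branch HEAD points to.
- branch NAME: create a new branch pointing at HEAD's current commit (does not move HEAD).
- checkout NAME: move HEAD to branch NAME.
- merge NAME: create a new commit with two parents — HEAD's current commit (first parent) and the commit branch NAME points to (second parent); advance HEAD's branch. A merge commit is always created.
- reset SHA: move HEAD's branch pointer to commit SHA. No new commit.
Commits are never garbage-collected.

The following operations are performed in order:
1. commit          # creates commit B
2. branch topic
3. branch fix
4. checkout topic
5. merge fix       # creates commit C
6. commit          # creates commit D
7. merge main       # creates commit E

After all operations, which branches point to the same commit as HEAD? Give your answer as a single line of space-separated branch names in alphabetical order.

Answer: topic

Derivation:
After op 1 (commit): HEAD=main@B [main=B]
After op 2 (branch): HEAD=main@B [main=B topic=B]
After op 3 (branch): HEAD=main@B [fix=B main=B topic=B]
After op 4 (checkout): HEAD=topic@B [fix=B main=B topic=B]
After op 5 (merge): HEAD=topic@C [fix=B main=B topic=C]
After op 6 (commit): HEAD=topic@D [fix=B main=B topic=D]
After op 7 (merge): HEAD=topic@E [fix=B main=B topic=E]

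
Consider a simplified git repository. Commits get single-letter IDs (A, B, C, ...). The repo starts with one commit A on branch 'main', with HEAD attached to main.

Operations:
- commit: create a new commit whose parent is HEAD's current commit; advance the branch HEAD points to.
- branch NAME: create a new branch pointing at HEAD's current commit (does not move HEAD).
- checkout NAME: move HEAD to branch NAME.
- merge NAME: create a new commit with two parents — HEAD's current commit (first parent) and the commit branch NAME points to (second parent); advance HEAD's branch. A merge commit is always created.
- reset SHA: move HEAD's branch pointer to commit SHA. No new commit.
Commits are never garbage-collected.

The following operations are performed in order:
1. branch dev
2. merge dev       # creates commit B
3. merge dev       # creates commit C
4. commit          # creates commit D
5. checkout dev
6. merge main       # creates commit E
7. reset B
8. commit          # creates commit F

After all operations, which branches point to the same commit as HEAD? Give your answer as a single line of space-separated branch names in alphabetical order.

After op 1 (branch): HEAD=main@A [dev=A main=A]
After op 2 (merge): HEAD=main@B [dev=A main=B]
After op 3 (merge): HEAD=main@C [dev=A main=C]
After op 4 (commit): HEAD=main@D [dev=A main=D]
After op 5 (checkout): HEAD=dev@A [dev=A main=D]
After op 6 (merge): HEAD=dev@E [dev=E main=D]
After op 7 (reset): HEAD=dev@B [dev=B main=D]
After op 8 (commit): HEAD=dev@F [dev=F main=D]

Answer: dev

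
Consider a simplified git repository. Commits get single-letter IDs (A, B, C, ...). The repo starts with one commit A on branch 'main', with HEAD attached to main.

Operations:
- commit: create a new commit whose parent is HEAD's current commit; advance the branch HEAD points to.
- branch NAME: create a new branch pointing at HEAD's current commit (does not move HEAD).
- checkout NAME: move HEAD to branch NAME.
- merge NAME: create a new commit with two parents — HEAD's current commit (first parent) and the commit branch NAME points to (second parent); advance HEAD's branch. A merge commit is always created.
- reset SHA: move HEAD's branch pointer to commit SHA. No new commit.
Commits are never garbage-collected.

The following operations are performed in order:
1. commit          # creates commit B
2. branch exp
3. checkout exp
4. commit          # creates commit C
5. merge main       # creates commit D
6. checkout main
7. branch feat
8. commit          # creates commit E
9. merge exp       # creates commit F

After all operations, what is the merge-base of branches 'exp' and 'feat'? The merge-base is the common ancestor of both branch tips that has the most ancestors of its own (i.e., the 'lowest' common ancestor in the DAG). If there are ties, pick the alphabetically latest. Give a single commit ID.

After op 1 (commit): HEAD=main@B [main=B]
After op 2 (branch): HEAD=main@B [exp=B main=B]
After op 3 (checkout): HEAD=exp@B [exp=B main=B]
After op 4 (commit): HEAD=exp@C [exp=C main=B]
After op 5 (merge): HEAD=exp@D [exp=D main=B]
After op 6 (checkout): HEAD=main@B [exp=D main=B]
After op 7 (branch): HEAD=main@B [exp=D feat=B main=B]
After op 8 (commit): HEAD=main@E [exp=D feat=B main=E]
After op 9 (merge): HEAD=main@F [exp=D feat=B main=F]
ancestors(exp=D): ['A', 'B', 'C', 'D']
ancestors(feat=B): ['A', 'B']
common: ['A', 'B']

Answer: B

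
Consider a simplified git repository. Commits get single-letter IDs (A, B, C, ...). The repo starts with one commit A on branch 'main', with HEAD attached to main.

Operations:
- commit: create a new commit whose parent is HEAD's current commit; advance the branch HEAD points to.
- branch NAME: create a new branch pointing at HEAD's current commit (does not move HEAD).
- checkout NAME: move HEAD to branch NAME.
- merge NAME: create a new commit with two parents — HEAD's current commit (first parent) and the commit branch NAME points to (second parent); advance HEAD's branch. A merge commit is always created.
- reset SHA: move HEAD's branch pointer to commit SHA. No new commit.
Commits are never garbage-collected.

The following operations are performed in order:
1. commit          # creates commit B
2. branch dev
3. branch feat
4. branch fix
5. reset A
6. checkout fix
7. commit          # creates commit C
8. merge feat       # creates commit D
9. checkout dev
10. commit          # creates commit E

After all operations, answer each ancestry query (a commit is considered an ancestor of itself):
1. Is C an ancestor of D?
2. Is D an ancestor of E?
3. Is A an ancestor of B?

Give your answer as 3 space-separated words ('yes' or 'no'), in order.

After op 1 (commit): HEAD=main@B [main=B]
After op 2 (branch): HEAD=main@B [dev=B main=B]
After op 3 (branch): HEAD=main@B [dev=B feat=B main=B]
After op 4 (branch): HEAD=main@B [dev=B feat=B fix=B main=B]
After op 5 (reset): HEAD=main@A [dev=B feat=B fix=B main=A]
After op 6 (checkout): HEAD=fix@B [dev=B feat=B fix=B main=A]
After op 7 (commit): HEAD=fix@C [dev=B feat=B fix=C main=A]
After op 8 (merge): HEAD=fix@D [dev=B feat=B fix=D main=A]
After op 9 (checkout): HEAD=dev@B [dev=B feat=B fix=D main=A]
After op 10 (commit): HEAD=dev@E [dev=E feat=B fix=D main=A]
ancestors(D) = {A,B,C,D}; C in? yes
ancestors(E) = {A,B,E}; D in? no
ancestors(B) = {A,B}; A in? yes

Answer: yes no yes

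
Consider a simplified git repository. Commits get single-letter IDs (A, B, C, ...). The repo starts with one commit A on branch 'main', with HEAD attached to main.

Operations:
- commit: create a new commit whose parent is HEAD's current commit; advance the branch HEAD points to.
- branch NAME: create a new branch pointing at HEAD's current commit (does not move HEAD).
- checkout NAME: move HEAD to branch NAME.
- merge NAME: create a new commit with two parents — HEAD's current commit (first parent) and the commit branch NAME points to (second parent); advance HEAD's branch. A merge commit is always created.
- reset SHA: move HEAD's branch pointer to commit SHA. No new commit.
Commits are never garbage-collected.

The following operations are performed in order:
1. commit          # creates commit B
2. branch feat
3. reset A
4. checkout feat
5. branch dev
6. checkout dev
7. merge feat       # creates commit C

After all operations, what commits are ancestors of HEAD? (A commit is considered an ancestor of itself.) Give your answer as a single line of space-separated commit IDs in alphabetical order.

Answer: A B C

Derivation:
After op 1 (commit): HEAD=main@B [main=B]
After op 2 (branch): HEAD=main@B [feat=B main=B]
After op 3 (reset): HEAD=main@A [feat=B main=A]
After op 4 (checkout): HEAD=feat@B [feat=B main=A]
After op 5 (branch): HEAD=feat@B [dev=B feat=B main=A]
After op 6 (checkout): HEAD=dev@B [dev=B feat=B main=A]
After op 7 (merge): HEAD=dev@C [dev=C feat=B main=A]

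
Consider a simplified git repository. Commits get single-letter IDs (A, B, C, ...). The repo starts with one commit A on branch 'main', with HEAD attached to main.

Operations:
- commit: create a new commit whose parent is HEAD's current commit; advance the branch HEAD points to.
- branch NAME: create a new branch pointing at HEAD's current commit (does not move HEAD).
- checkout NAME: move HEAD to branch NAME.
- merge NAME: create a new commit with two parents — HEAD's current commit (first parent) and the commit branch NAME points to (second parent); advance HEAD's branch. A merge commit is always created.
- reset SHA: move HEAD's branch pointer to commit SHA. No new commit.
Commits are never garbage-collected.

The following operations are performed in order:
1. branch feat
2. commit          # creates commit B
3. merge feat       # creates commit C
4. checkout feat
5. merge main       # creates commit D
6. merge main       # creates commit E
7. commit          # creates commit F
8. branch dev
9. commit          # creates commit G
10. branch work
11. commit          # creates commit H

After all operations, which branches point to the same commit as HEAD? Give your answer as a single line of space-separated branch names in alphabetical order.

Answer: feat

Derivation:
After op 1 (branch): HEAD=main@A [feat=A main=A]
After op 2 (commit): HEAD=main@B [feat=A main=B]
After op 3 (merge): HEAD=main@C [feat=A main=C]
After op 4 (checkout): HEAD=feat@A [feat=A main=C]
After op 5 (merge): HEAD=feat@D [feat=D main=C]
After op 6 (merge): HEAD=feat@E [feat=E main=C]
After op 7 (commit): HEAD=feat@F [feat=F main=C]
After op 8 (branch): HEAD=feat@F [dev=F feat=F main=C]
After op 9 (commit): HEAD=feat@G [dev=F feat=G main=C]
After op 10 (branch): HEAD=feat@G [dev=F feat=G main=C work=G]
After op 11 (commit): HEAD=feat@H [dev=F feat=H main=C work=G]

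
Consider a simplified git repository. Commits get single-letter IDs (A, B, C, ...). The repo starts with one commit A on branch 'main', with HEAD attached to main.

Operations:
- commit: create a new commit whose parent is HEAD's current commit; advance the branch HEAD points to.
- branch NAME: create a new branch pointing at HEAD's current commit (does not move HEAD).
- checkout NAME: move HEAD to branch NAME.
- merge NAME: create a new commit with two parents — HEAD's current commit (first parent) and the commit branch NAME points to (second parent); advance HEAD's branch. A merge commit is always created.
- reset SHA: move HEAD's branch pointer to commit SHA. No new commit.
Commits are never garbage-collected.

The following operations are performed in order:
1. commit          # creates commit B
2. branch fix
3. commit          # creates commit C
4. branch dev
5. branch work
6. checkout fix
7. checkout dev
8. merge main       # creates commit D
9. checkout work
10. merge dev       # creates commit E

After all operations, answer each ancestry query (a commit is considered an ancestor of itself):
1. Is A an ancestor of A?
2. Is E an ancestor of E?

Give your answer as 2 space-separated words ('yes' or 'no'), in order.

Answer: yes yes

Derivation:
After op 1 (commit): HEAD=main@B [main=B]
After op 2 (branch): HEAD=main@B [fix=B main=B]
After op 3 (commit): HEAD=main@C [fix=B main=C]
After op 4 (branch): HEAD=main@C [dev=C fix=B main=C]
After op 5 (branch): HEAD=main@C [dev=C fix=B main=C work=C]
After op 6 (checkout): HEAD=fix@B [dev=C fix=B main=C work=C]
After op 7 (checkout): HEAD=dev@C [dev=C fix=B main=C work=C]
After op 8 (merge): HEAD=dev@D [dev=D fix=B main=C work=C]
After op 9 (checkout): HEAD=work@C [dev=D fix=B main=C work=C]
After op 10 (merge): HEAD=work@E [dev=D fix=B main=C work=E]
ancestors(A) = {A}; A in? yes
ancestors(E) = {A,B,C,D,E}; E in? yes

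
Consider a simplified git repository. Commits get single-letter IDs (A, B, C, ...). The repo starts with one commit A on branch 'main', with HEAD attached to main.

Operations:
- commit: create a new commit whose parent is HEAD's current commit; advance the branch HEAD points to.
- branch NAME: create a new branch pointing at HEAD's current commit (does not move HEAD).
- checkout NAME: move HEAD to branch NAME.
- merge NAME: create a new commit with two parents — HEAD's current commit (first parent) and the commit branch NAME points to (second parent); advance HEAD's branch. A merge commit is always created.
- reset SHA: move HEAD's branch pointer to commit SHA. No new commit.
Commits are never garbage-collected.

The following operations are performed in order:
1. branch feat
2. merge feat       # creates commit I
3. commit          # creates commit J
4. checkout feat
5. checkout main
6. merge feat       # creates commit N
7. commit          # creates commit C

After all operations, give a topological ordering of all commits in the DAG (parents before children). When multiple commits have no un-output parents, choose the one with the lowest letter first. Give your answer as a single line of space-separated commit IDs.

After op 1 (branch): HEAD=main@A [feat=A main=A]
After op 2 (merge): HEAD=main@I [feat=A main=I]
After op 3 (commit): HEAD=main@J [feat=A main=J]
After op 4 (checkout): HEAD=feat@A [feat=A main=J]
After op 5 (checkout): HEAD=main@J [feat=A main=J]
After op 6 (merge): HEAD=main@N [feat=A main=N]
After op 7 (commit): HEAD=main@C [feat=A main=C]
commit A: parents=[]
commit C: parents=['N']
commit I: parents=['A', 'A']
commit J: parents=['I']
commit N: parents=['J', 'A']

Answer: A I J N C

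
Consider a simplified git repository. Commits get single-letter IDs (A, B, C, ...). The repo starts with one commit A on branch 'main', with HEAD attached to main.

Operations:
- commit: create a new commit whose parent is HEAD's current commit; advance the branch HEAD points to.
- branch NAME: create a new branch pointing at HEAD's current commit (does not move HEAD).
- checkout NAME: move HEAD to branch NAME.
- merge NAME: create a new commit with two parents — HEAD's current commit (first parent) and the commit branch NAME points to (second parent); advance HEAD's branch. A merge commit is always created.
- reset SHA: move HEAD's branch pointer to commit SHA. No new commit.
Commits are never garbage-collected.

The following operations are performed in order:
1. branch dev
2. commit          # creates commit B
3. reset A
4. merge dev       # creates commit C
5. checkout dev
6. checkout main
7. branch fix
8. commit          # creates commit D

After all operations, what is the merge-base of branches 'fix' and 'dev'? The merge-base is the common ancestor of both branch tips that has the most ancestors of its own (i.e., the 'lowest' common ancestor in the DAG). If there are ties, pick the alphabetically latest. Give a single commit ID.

Answer: A

Derivation:
After op 1 (branch): HEAD=main@A [dev=A main=A]
After op 2 (commit): HEAD=main@B [dev=A main=B]
After op 3 (reset): HEAD=main@A [dev=A main=A]
After op 4 (merge): HEAD=main@C [dev=A main=C]
After op 5 (checkout): HEAD=dev@A [dev=A main=C]
After op 6 (checkout): HEAD=main@C [dev=A main=C]
After op 7 (branch): HEAD=main@C [dev=A fix=C main=C]
After op 8 (commit): HEAD=main@D [dev=A fix=C main=D]
ancestors(fix=C): ['A', 'C']
ancestors(dev=A): ['A']
common: ['A']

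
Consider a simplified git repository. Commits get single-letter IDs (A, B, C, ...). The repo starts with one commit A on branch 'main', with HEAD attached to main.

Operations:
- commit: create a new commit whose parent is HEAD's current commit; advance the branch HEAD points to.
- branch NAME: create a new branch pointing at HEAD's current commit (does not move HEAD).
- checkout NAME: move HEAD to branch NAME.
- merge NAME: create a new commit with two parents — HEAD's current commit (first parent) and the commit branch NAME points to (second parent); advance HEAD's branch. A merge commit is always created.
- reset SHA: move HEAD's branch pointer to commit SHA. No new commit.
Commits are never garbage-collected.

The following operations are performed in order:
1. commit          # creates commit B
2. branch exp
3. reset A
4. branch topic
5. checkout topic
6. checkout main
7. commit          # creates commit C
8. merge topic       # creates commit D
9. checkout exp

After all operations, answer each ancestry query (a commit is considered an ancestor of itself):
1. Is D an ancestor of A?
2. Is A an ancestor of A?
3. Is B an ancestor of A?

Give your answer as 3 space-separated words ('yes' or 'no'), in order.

After op 1 (commit): HEAD=main@B [main=B]
After op 2 (branch): HEAD=main@B [exp=B main=B]
After op 3 (reset): HEAD=main@A [exp=B main=A]
After op 4 (branch): HEAD=main@A [exp=B main=A topic=A]
After op 5 (checkout): HEAD=topic@A [exp=B main=A topic=A]
After op 6 (checkout): HEAD=main@A [exp=B main=A topic=A]
After op 7 (commit): HEAD=main@C [exp=B main=C topic=A]
After op 8 (merge): HEAD=main@D [exp=B main=D topic=A]
After op 9 (checkout): HEAD=exp@B [exp=B main=D topic=A]
ancestors(A) = {A}; D in? no
ancestors(A) = {A}; A in? yes
ancestors(A) = {A}; B in? no

Answer: no yes no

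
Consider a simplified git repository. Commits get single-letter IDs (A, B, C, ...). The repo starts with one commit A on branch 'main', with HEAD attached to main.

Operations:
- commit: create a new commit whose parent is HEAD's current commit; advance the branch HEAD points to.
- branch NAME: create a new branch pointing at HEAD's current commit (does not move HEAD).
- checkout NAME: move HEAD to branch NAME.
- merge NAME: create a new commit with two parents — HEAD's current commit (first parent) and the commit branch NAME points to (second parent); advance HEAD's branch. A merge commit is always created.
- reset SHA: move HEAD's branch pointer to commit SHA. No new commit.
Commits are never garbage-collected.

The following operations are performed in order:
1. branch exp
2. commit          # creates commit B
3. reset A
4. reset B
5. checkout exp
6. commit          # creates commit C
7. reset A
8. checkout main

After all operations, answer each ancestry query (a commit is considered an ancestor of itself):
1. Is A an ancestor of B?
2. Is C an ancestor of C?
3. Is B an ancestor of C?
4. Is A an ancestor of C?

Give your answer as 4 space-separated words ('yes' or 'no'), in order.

Answer: yes yes no yes

Derivation:
After op 1 (branch): HEAD=main@A [exp=A main=A]
After op 2 (commit): HEAD=main@B [exp=A main=B]
After op 3 (reset): HEAD=main@A [exp=A main=A]
After op 4 (reset): HEAD=main@B [exp=A main=B]
After op 5 (checkout): HEAD=exp@A [exp=A main=B]
After op 6 (commit): HEAD=exp@C [exp=C main=B]
After op 7 (reset): HEAD=exp@A [exp=A main=B]
After op 8 (checkout): HEAD=main@B [exp=A main=B]
ancestors(B) = {A,B}; A in? yes
ancestors(C) = {A,C}; C in? yes
ancestors(C) = {A,C}; B in? no
ancestors(C) = {A,C}; A in? yes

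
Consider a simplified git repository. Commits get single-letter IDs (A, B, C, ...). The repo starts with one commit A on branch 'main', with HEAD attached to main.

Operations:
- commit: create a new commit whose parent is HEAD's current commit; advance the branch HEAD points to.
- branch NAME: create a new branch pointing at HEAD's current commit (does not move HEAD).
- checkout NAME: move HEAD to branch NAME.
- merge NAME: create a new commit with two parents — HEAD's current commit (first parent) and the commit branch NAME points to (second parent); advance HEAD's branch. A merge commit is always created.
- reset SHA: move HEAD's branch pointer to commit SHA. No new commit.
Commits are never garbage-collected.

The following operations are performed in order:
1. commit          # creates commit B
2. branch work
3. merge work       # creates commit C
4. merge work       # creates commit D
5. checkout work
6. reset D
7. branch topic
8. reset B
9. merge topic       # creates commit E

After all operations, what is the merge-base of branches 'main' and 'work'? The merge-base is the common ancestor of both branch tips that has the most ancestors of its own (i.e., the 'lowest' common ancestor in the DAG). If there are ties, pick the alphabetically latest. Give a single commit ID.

After op 1 (commit): HEAD=main@B [main=B]
After op 2 (branch): HEAD=main@B [main=B work=B]
After op 3 (merge): HEAD=main@C [main=C work=B]
After op 4 (merge): HEAD=main@D [main=D work=B]
After op 5 (checkout): HEAD=work@B [main=D work=B]
After op 6 (reset): HEAD=work@D [main=D work=D]
After op 7 (branch): HEAD=work@D [main=D topic=D work=D]
After op 8 (reset): HEAD=work@B [main=D topic=D work=B]
After op 9 (merge): HEAD=work@E [main=D topic=D work=E]
ancestors(main=D): ['A', 'B', 'C', 'D']
ancestors(work=E): ['A', 'B', 'C', 'D', 'E']
common: ['A', 'B', 'C', 'D']

Answer: D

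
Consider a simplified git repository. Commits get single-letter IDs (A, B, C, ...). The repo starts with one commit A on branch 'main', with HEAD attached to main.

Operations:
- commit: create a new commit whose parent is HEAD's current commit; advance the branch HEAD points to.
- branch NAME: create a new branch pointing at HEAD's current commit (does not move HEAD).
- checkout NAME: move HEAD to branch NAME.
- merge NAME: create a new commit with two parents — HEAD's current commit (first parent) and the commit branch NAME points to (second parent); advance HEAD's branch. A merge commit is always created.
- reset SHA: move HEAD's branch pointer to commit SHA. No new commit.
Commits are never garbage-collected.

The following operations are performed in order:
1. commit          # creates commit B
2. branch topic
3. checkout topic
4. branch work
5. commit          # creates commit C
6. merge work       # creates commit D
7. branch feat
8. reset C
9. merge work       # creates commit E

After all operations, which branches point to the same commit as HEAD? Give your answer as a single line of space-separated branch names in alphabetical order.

Answer: topic

Derivation:
After op 1 (commit): HEAD=main@B [main=B]
After op 2 (branch): HEAD=main@B [main=B topic=B]
After op 3 (checkout): HEAD=topic@B [main=B topic=B]
After op 4 (branch): HEAD=topic@B [main=B topic=B work=B]
After op 5 (commit): HEAD=topic@C [main=B topic=C work=B]
After op 6 (merge): HEAD=topic@D [main=B topic=D work=B]
After op 7 (branch): HEAD=topic@D [feat=D main=B topic=D work=B]
After op 8 (reset): HEAD=topic@C [feat=D main=B topic=C work=B]
After op 9 (merge): HEAD=topic@E [feat=D main=B topic=E work=B]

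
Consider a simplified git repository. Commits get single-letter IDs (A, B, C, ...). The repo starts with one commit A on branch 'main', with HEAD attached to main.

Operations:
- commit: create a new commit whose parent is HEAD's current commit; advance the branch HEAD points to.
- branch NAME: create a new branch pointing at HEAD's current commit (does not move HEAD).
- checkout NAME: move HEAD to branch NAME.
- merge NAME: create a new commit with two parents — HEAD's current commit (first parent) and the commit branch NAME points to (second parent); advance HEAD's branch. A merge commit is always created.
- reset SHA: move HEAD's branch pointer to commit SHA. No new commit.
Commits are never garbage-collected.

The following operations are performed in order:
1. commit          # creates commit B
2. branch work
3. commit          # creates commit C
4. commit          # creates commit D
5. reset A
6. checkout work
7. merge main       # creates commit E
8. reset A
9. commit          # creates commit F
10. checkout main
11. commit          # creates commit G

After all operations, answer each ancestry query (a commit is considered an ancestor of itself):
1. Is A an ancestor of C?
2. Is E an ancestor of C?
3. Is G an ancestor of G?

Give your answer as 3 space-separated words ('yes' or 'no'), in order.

Answer: yes no yes

Derivation:
After op 1 (commit): HEAD=main@B [main=B]
After op 2 (branch): HEAD=main@B [main=B work=B]
After op 3 (commit): HEAD=main@C [main=C work=B]
After op 4 (commit): HEAD=main@D [main=D work=B]
After op 5 (reset): HEAD=main@A [main=A work=B]
After op 6 (checkout): HEAD=work@B [main=A work=B]
After op 7 (merge): HEAD=work@E [main=A work=E]
After op 8 (reset): HEAD=work@A [main=A work=A]
After op 9 (commit): HEAD=work@F [main=A work=F]
After op 10 (checkout): HEAD=main@A [main=A work=F]
After op 11 (commit): HEAD=main@G [main=G work=F]
ancestors(C) = {A,B,C}; A in? yes
ancestors(C) = {A,B,C}; E in? no
ancestors(G) = {A,G}; G in? yes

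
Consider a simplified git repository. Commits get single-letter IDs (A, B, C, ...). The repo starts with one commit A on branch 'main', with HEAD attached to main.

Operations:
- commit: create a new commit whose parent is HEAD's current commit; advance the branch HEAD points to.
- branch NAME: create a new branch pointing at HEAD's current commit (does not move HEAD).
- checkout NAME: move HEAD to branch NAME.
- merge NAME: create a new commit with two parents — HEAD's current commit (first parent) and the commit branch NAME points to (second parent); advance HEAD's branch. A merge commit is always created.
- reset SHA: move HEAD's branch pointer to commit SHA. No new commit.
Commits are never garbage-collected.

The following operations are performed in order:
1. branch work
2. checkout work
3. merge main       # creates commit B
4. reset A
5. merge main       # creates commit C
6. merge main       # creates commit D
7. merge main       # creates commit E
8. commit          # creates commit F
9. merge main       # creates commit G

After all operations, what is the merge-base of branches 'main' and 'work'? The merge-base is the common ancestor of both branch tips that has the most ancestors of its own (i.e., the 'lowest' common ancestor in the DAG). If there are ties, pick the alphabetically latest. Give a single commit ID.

Answer: A

Derivation:
After op 1 (branch): HEAD=main@A [main=A work=A]
After op 2 (checkout): HEAD=work@A [main=A work=A]
After op 3 (merge): HEAD=work@B [main=A work=B]
After op 4 (reset): HEAD=work@A [main=A work=A]
After op 5 (merge): HEAD=work@C [main=A work=C]
After op 6 (merge): HEAD=work@D [main=A work=D]
After op 7 (merge): HEAD=work@E [main=A work=E]
After op 8 (commit): HEAD=work@F [main=A work=F]
After op 9 (merge): HEAD=work@G [main=A work=G]
ancestors(main=A): ['A']
ancestors(work=G): ['A', 'C', 'D', 'E', 'F', 'G']
common: ['A']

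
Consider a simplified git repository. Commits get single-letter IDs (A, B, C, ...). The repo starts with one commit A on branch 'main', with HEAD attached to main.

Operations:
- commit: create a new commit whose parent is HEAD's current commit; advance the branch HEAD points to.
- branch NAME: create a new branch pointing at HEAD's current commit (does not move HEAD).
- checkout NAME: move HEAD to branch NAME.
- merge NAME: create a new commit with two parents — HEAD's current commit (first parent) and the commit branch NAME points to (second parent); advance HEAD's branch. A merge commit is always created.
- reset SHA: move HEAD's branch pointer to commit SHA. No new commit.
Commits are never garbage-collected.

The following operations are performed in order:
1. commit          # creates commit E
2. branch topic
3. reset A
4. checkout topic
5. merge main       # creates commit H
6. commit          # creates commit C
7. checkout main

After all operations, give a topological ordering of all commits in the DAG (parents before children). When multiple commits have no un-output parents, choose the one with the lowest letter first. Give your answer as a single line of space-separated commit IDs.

After op 1 (commit): HEAD=main@E [main=E]
After op 2 (branch): HEAD=main@E [main=E topic=E]
After op 3 (reset): HEAD=main@A [main=A topic=E]
After op 4 (checkout): HEAD=topic@E [main=A topic=E]
After op 5 (merge): HEAD=topic@H [main=A topic=H]
After op 6 (commit): HEAD=topic@C [main=A topic=C]
After op 7 (checkout): HEAD=main@A [main=A topic=C]
commit A: parents=[]
commit C: parents=['H']
commit E: parents=['A']
commit H: parents=['E', 'A']

Answer: A E H C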